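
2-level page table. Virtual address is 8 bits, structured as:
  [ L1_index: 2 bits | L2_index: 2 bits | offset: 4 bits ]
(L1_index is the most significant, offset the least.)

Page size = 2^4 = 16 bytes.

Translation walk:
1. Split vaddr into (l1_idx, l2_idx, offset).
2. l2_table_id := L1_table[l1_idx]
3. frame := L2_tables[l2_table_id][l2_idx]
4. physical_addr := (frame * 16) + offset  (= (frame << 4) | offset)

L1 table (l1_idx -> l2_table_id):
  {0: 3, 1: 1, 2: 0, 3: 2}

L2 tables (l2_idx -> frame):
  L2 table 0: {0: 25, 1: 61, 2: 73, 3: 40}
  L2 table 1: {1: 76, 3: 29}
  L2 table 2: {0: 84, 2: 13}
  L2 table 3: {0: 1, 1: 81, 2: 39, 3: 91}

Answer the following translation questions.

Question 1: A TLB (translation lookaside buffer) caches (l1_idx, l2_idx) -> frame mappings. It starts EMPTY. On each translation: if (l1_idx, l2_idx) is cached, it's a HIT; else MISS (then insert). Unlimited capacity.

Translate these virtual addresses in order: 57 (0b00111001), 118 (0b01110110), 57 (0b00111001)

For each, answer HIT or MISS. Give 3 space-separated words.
vaddr=57: (0,3) not in TLB -> MISS, insert
vaddr=118: (1,3) not in TLB -> MISS, insert
vaddr=57: (0,3) in TLB -> HIT

Answer: MISS MISS HIT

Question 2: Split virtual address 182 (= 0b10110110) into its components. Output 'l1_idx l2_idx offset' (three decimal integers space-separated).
vaddr = 182 = 0b10110110
  top 2 bits -> l1_idx = 2
  next 2 bits -> l2_idx = 3
  bottom 4 bits -> offset = 6

Answer: 2 3 6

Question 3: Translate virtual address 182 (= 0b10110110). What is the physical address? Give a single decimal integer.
vaddr = 182 = 0b10110110
Split: l1_idx=2, l2_idx=3, offset=6
L1[2] = 0
L2[0][3] = 40
paddr = 40 * 16 + 6 = 646

Answer: 646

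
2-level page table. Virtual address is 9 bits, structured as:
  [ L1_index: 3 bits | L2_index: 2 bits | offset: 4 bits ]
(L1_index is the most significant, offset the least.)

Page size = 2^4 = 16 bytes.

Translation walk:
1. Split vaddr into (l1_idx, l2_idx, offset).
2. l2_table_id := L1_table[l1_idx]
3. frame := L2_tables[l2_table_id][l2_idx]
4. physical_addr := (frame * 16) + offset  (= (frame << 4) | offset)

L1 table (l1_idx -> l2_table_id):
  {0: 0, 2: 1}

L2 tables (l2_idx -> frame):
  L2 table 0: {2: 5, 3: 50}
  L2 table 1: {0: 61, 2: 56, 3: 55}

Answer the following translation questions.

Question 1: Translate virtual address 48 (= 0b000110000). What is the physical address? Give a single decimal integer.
Answer: 800

Derivation:
vaddr = 48 = 0b000110000
Split: l1_idx=0, l2_idx=3, offset=0
L1[0] = 0
L2[0][3] = 50
paddr = 50 * 16 + 0 = 800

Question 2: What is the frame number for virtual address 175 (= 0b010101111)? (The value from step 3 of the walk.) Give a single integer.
vaddr = 175: l1_idx=2, l2_idx=2
L1[2] = 1; L2[1][2] = 56

Answer: 56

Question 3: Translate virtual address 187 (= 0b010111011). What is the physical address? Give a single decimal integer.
Answer: 891

Derivation:
vaddr = 187 = 0b010111011
Split: l1_idx=2, l2_idx=3, offset=11
L1[2] = 1
L2[1][3] = 55
paddr = 55 * 16 + 11 = 891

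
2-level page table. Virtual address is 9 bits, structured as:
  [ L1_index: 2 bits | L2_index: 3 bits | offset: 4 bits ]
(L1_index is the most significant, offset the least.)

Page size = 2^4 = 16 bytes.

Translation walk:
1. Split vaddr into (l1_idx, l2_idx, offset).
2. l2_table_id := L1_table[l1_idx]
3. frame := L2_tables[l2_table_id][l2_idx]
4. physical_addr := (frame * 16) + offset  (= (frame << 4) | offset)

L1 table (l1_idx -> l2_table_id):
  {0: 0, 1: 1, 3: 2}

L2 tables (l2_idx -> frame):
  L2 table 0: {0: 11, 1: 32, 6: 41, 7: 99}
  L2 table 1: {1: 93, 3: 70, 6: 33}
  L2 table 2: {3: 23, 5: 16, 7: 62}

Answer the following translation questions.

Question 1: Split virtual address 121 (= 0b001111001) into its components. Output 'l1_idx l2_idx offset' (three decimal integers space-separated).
Answer: 0 7 9

Derivation:
vaddr = 121 = 0b001111001
  top 2 bits -> l1_idx = 0
  next 3 bits -> l2_idx = 7
  bottom 4 bits -> offset = 9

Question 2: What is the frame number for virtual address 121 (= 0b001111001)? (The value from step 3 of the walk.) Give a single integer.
Answer: 99

Derivation:
vaddr = 121: l1_idx=0, l2_idx=7
L1[0] = 0; L2[0][7] = 99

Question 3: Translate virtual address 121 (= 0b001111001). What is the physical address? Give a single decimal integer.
vaddr = 121 = 0b001111001
Split: l1_idx=0, l2_idx=7, offset=9
L1[0] = 0
L2[0][7] = 99
paddr = 99 * 16 + 9 = 1593

Answer: 1593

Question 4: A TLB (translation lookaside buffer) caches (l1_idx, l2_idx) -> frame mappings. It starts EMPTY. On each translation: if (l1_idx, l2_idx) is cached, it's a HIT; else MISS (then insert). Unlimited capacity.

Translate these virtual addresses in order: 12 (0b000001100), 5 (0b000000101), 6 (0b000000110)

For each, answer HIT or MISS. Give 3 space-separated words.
Answer: MISS HIT HIT

Derivation:
vaddr=12: (0,0) not in TLB -> MISS, insert
vaddr=5: (0,0) in TLB -> HIT
vaddr=6: (0,0) in TLB -> HIT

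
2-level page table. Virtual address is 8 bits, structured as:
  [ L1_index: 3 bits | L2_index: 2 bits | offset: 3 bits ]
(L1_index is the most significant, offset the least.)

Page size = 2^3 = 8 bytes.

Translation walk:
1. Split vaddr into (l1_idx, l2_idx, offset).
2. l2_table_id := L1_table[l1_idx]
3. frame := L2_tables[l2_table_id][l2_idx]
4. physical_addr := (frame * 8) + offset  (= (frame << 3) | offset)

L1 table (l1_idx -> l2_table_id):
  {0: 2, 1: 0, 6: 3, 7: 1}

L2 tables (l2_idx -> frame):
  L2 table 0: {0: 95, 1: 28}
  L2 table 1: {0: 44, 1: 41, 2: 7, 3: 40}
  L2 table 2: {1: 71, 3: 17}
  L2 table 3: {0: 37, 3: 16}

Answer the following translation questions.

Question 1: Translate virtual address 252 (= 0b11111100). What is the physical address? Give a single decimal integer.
Answer: 324

Derivation:
vaddr = 252 = 0b11111100
Split: l1_idx=7, l2_idx=3, offset=4
L1[7] = 1
L2[1][3] = 40
paddr = 40 * 8 + 4 = 324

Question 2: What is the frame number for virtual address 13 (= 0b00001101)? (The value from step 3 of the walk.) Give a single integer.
Answer: 71

Derivation:
vaddr = 13: l1_idx=0, l2_idx=1
L1[0] = 2; L2[2][1] = 71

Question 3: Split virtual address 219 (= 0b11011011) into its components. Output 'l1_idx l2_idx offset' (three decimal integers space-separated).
Answer: 6 3 3

Derivation:
vaddr = 219 = 0b11011011
  top 3 bits -> l1_idx = 6
  next 2 bits -> l2_idx = 3
  bottom 3 bits -> offset = 3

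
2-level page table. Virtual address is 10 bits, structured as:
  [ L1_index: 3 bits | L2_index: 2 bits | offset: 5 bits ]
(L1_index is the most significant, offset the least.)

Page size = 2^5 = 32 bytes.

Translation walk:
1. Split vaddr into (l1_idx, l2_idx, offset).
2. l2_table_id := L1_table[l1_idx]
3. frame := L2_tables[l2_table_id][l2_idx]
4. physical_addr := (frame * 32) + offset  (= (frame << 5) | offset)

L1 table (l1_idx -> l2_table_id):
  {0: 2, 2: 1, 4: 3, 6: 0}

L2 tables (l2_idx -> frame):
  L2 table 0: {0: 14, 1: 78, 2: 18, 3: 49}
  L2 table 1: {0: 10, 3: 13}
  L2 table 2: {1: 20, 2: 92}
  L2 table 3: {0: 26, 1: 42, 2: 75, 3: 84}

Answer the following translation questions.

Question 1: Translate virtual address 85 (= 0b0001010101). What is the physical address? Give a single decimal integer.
Answer: 2965

Derivation:
vaddr = 85 = 0b0001010101
Split: l1_idx=0, l2_idx=2, offset=21
L1[0] = 2
L2[2][2] = 92
paddr = 92 * 32 + 21 = 2965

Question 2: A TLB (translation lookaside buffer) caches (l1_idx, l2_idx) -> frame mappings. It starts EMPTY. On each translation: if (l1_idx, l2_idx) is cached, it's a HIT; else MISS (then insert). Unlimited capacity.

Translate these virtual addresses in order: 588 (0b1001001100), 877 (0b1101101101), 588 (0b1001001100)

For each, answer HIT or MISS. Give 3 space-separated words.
vaddr=588: (4,2) not in TLB -> MISS, insert
vaddr=877: (6,3) not in TLB -> MISS, insert
vaddr=588: (4,2) in TLB -> HIT

Answer: MISS MISS HIT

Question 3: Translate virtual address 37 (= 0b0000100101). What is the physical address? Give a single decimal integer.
Answer: 645

Derivation:
vaddr = 37 = 0b0000100101
Split: l1_idx=0, l2_idx=1, offset=5
L1[0] = 2
L2[2][1] = 20
paddr = 20 * 32 + 5 = 645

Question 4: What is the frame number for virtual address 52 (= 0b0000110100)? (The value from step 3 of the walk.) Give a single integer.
vaddr = 52: l1_idx=0, l2_idx=1
L1[0] = 2; L2[2][1] = 20

Answer: 20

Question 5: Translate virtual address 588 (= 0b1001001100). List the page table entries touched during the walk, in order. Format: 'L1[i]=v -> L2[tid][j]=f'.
vaddr = 588 = 0b1001001100
Split: l1_idx=4, l2_idx=2, offset=12

Answer: L1[4]=3 -> L2[3][2]=75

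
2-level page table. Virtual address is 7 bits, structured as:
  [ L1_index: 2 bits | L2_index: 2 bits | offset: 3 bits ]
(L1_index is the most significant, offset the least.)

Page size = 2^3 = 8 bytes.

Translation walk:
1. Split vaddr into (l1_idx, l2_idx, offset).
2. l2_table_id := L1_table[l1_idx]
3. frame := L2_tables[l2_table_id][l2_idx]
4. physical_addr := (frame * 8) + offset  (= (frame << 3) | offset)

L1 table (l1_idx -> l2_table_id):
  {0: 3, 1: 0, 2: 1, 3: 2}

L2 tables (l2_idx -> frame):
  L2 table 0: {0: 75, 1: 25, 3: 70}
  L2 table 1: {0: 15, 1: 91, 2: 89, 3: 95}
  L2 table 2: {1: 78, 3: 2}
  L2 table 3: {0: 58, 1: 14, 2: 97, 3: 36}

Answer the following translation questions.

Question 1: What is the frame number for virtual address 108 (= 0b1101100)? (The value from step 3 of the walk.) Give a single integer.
vaddr = 108: l1_idx=3, l2_idx=1
L1[3] = 2; L2[2][1] = 78

Answer: 78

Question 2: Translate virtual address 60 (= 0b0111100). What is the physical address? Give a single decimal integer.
vaddr = 60 = 0b0111100
Split: l1_idx=1, l2_idx=3, offset=4
L1[1] = 0
L2[0][3] = 70
paddr = 70 * 8 + 4 = 564

Answer: 564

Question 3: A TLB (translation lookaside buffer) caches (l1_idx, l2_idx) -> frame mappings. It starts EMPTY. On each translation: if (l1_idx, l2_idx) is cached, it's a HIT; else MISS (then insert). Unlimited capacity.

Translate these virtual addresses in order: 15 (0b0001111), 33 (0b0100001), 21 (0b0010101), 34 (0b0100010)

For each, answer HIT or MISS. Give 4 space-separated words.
Answer: MISS MISS MISS HIT

Derivation:
vaddr=15: (0,1) not in TLB -> MISS, insert
vaddr=33: (1,0) not in TLB -> MISS, insert
vaddr=21: (0,2) not in TLB -> MISS, insert
vaddr=34: (1,0) in TLB -> HIT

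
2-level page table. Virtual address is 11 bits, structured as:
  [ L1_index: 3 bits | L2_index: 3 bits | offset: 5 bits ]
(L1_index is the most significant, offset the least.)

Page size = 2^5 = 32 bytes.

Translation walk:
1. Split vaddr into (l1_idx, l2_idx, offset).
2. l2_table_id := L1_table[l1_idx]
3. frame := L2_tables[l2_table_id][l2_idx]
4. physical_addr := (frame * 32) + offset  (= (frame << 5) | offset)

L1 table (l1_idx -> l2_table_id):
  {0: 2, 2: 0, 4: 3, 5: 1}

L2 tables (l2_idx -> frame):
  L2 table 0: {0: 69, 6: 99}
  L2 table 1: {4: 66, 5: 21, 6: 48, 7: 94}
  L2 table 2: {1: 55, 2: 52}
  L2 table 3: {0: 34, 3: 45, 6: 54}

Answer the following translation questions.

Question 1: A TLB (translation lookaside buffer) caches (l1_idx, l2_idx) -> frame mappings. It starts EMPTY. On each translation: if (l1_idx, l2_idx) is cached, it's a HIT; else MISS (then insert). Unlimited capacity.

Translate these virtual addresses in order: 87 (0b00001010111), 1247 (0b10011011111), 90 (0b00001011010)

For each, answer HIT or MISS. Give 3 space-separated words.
Answer: MISS MISS HIT

Derivation:
vaddr=87: (0,2) not in TLB -> MISS, insert
vaddr=1247: (4,6) not in TLB -> MISS, insert
vaddr=90: (0,2) in TLB -> HIT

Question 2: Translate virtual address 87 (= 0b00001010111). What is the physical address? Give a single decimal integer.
vaddr = 87 = 0b00001010111
Split: l1_idx=0, l2_idx=2, offset=23
L1[0] = 2
L2[2][2] = 52
paddr = 52 * 32 + 23 = 1687

Answer: 1687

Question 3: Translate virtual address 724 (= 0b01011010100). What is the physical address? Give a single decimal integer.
Answer: 3188

Derivation:
vaddr = 724 = 0b01011010100
Split: l1_idx=2, l2_idx=6, offset=20
L1[2] = 0
L2[0][6] = 99
paddr = 99 * 32 + 20 = 3188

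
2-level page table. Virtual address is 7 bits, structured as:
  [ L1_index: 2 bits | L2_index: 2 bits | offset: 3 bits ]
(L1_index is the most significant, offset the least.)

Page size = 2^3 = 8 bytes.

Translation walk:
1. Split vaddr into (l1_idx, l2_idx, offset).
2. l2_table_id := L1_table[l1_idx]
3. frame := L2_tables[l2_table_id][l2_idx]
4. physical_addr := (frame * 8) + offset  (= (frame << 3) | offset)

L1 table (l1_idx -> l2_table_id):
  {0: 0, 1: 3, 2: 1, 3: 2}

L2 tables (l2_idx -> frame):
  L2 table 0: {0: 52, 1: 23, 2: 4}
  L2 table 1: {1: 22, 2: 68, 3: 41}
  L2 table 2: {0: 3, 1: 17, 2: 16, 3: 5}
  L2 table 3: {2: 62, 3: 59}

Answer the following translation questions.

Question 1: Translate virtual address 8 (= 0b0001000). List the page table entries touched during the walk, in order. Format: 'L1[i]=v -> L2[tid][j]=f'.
Answer: L1[0]=0 -> L2[0][1]=23

Derivation:
vaddr = 8 = 0b0001000
Split: l1_idx=0, l2_idx=1, offset=0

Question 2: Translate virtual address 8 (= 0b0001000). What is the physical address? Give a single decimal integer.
vaddr = 8 = 0b0001000
Split: l1_idx=0, l2_idx=1, offset=0
L1[0] = 0
L2[0][1] = 23
paddr = 23 * 8 + 0 = 184

Answer: 184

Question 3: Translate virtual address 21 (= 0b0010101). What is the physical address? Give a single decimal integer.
vaddr = 21 = 0b0010101
Split: l1_idx=0, l2_idx=2, offset=5
L1[0] = 0
L2[0][2] = 4
paddr = 4 * 8 + 5 = 37

Answer: 37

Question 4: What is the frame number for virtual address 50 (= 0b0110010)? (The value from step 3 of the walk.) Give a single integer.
vaddr = 50: l1_idx=1, l2_idx=2
L1[1] = 3; L2[3][2] = 62

Answer: 62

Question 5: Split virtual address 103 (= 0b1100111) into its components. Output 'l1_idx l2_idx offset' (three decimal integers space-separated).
Answer: 3 0 7

Derivation:
vaddr = 103 = 0b1100111
  top 2 bits -> l1_idx = 3
  next 2 bits -> l2_idx = 0
  bottom 3 bits -> offset = 7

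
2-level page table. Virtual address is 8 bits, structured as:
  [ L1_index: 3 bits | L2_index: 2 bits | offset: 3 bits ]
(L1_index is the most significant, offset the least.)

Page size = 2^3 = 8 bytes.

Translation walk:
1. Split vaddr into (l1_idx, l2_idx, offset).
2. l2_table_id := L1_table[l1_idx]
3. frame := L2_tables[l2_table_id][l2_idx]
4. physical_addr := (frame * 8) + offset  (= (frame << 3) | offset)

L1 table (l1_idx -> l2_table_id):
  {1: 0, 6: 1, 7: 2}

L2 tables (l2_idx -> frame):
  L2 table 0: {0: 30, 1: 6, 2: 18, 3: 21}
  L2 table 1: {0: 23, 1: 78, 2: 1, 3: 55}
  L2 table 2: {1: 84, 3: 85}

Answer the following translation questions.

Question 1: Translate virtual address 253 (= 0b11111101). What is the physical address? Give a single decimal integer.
vaddr = 253 = 0b11111101
Split: l1_idx=7, l2_idx=3, offset=5
L1[7] = 2
L2[2][3] = 85
paddr = 85 * 8 + 5 = 685

Answer: 685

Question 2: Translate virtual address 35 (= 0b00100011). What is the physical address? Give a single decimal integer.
Answer: 243

Derivation:
vaddr = 35 = 0b00100011
Split: l1_idx=1, l2_idx=0, offset=3
L1[1] = 0
L2[0][0] = 30
paddr = 30 * 8 + 3 = 243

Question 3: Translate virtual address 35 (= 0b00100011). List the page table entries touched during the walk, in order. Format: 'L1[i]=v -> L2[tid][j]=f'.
Answer: L1[1]=0 -> L2[0][0]=30

Derivation:
vaddr = 35 = 0b00100011
Split: l1_idx=1, l2_idx=0, offset=3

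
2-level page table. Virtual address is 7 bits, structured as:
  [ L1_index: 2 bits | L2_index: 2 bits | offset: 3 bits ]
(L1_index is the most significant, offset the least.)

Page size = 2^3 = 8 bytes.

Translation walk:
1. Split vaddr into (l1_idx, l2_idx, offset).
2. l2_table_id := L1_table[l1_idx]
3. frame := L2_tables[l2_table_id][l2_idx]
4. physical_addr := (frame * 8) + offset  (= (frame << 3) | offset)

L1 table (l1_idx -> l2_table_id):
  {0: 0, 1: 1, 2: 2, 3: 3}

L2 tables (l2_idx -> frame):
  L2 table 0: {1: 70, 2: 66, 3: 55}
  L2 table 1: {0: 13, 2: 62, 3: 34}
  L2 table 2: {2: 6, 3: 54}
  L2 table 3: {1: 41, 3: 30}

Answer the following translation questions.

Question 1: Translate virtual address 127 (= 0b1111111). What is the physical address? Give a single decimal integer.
vaddr = 127 = 0b1111111
Split: l1_idx=3, l2_idx=3, offset=7
L1[3] = 3
L2[3][3] = 30
paddr = 30 * 8 + 7 = 247

Answer: 247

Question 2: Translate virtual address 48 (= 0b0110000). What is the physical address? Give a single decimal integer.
vaddr = 48 = 0b0110000
Split: l1_idx=1, l2_idx=2, offset=0
L1[1] = 1
L2[1][2] = 62
paddr = 62 * 8 + 0 = 496

Answer: 496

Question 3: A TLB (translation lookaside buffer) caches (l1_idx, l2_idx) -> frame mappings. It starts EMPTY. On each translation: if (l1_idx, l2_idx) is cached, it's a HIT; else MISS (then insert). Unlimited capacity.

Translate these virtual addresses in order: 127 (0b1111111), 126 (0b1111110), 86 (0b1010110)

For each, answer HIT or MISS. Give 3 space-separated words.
Answer: MISS HIT MISS

Derivation:
vaddr=127: (3,3) not in TLB -> MISS, insert
vaddr=126: (3,3) in TLB -> HIT
vaddr=86: (2,2) not in TLB -> MISS, insert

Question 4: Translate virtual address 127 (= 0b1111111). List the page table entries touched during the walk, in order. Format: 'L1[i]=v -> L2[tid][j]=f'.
Answer: L1[3]=3 -> L2[3][3]=30

Derivation:
vaddr = 127 = 0b1111111
Split: l1_idx=3, l2_idx=3, offset=7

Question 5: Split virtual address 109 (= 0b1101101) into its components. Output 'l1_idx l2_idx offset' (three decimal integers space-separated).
vaddr = 109 = 0b1101101
  top 2 bits -> l1_idx = 3
  next 2 bits -> l2_idx = 1
  bottom 3 bits -> offset = 5

Answer: 3 1 5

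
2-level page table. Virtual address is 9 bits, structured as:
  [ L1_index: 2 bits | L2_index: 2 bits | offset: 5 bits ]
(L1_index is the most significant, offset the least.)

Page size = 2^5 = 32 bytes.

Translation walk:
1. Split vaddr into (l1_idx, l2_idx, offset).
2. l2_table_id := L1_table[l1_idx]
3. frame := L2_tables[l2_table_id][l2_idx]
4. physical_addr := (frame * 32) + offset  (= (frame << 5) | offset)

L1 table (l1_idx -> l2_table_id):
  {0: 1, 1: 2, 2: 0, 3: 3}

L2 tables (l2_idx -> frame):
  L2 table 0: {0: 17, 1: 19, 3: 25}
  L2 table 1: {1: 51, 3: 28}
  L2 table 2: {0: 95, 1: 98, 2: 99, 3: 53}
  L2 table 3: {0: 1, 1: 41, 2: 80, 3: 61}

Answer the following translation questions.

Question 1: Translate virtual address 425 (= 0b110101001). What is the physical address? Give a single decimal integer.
vaddr = 425 = 0b110101001
Split: l1_idx=3, l2_idx=1, offset=9
L1[3] = 3
L2[3][1] = 41
paddr = 41 * 32 + 9 = 1321

Answer: 1321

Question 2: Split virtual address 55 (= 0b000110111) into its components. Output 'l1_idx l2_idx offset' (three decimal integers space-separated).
vaddr = 55 = 0b000110111
  top 2 bits -> l1_idx = 0
  next 2 bits -> l2_idx = 1
  bottom 5 bits -> offset = 23

Answer: 0 1 23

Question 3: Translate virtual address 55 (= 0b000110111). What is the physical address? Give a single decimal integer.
Answer: 1655

Derivation:
vaddr = 55 = 0b000110111
Split: l1_idx=0, l2_idx=1, offset=23
L1[0] = 1
L2[1][1] = 51
paddr = 51 * 32 + 23 = 1655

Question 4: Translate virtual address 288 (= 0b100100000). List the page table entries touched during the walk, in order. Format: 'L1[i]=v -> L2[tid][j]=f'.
Answer: L1[2]=0 -> L2[0][1]=19

Derivation:
vaddr = 288 = 0b100100000
Split: l1_idx=2, l2_idx=1, offset=0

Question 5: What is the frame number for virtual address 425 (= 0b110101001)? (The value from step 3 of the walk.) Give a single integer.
vaddr = 425: l1_idx=3, l2_idx=1
L1[3] = 3; L2[3][1] = 41

Answer: 41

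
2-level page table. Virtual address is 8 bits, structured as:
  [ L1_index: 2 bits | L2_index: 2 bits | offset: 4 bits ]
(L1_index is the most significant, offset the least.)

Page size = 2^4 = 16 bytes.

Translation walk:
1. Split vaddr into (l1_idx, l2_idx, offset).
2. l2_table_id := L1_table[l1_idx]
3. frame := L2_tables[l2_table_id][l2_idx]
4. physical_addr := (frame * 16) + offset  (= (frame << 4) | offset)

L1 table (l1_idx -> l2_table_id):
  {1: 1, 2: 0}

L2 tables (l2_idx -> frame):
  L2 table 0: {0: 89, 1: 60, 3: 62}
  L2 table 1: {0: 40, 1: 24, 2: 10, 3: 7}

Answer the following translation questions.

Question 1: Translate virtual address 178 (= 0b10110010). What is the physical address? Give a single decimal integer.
Answer: 994

Derivation:
vaddr = 178 = 0b10110010
Split: l1_idx=2, l2_idx=3, offset=2
L1[2] = 0
L2[0][3] = 62
paddr = 62 * 16 + 2 = 994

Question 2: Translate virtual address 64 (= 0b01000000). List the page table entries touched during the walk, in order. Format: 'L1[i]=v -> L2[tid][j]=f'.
Answer: L1[1]=1 -> L2[1][0]=40

Derivation:
vaddr = 64 = 0b01000000
Split: l1_idx=1, l2_idx=0, offset=0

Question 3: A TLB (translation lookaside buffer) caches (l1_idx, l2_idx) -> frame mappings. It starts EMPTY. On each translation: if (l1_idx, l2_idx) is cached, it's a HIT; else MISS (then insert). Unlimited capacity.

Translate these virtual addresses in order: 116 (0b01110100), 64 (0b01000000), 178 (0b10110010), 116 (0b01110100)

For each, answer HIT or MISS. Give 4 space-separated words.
Answer: MISS MISS MISS HIT

Derivation:
vaddr=116: (1,3) not in TLB -> MISS, insert
vaddr=64: (1,0) not in TLB -> MISS, insert
vaddr=178: (2,3) not in TLB -> MISS, insert
vaddr=116: (1,3) in TLB -> HIT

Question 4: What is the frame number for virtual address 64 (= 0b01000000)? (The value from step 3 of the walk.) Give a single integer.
vaddr = 64: l1_idx=1, l2_idx=0
L1[1] = 1; L2[1][0] = 40

Answer: 40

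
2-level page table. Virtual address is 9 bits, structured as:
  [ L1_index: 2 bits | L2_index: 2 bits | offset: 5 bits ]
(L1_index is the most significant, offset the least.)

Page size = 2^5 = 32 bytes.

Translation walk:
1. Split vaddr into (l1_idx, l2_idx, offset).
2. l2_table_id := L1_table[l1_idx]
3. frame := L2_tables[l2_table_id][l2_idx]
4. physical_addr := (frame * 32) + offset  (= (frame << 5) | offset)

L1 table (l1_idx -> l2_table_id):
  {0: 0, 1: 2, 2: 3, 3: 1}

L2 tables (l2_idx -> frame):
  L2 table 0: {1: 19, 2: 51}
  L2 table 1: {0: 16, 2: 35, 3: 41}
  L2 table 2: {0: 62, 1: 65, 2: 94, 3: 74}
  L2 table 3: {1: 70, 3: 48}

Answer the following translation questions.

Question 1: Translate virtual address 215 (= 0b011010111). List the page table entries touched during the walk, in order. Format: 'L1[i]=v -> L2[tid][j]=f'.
Answer: L1[1]=2 -> L2[2][2]=94

Derivation:
vaddr = 215 = 0b011010111
Split: l1_idx=1, l2_idx=2, offset=23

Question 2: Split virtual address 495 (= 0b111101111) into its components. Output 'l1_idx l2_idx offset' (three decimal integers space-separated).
Answer: 3 3 15

Derivation:
vaddr = 495 = 0b111101111
  top 2 bits -> l1_idx = 3
  next 2 bits -> l2_idx = 3
  bottom 5 bits -> offset = 15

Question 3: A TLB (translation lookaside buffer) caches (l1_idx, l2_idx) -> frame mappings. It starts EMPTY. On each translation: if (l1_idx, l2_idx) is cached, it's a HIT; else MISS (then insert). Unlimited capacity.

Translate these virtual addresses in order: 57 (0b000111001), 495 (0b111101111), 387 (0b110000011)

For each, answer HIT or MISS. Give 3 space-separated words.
Answer: MISS MISS MISS

Derivation:
vaddr=57: (0,1) not in TLB -> MISS, insert
vaddr=495: (3,3) not in TLB -> MISS, insert
vaddr=387: (3,0) not in TLB -> MISS, insert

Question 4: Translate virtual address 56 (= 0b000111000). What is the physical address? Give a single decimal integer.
Answer: 632

Derivation:
vaddr = 56 = 0b000111000
Split: l1_idx=0, l2_idx=1, offset=24
L1[0] = 0
L2[0][1] = 19
paddr = 19 * 32 + 24 = 632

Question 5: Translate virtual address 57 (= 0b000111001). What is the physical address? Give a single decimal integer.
vaddr = 57 = 0b000111001
Split: l1_idx=0, l2_idx=1, offset=25
L1[0] = 0
L2[0][1] = 19
paddr = 19 * 32 + 25 = 633

Answer: 633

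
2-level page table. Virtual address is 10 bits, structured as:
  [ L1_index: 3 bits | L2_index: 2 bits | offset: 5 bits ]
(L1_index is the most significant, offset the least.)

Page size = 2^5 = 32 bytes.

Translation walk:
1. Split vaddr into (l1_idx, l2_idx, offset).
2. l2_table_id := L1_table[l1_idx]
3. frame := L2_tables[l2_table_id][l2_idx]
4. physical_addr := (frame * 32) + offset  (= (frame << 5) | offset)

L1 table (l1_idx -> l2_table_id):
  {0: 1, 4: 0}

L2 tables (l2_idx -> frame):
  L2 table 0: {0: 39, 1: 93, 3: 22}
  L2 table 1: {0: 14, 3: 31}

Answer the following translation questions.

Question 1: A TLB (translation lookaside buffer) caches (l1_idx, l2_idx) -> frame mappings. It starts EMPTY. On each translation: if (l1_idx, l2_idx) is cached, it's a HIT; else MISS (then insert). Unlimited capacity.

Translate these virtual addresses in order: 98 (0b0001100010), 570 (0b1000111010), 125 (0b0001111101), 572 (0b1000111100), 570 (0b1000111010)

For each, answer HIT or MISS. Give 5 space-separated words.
Answer: MISS MISS HIT HIT HIT

Derivation:
vaddr=98: (0,3) not in TLB -> MISS, insert
vaddr=570: (4,1) not in TLB -> MISS, insert
vaddr=125: (0,3) in TLB -> HIT
vaddr=572: (4,1) in TLB -> HIT
vaddr=570: (4,1) in TLB -> HIT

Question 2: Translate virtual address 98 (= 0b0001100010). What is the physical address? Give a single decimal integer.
vaddr = 98 = 0b0001100010
Split: l1_idx=0, l2_idx=3, offset=2
L1[0] = 1
L2[1][3] = 31
paddr = 31 * 32 + 2 = 994

Answer: 994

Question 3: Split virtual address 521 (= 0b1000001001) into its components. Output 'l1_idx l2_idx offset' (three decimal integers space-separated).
Answer: 4 0 9

Derivation:
vaddr = 521 = 0b1000001001
  top 3 bits -> l1_idx = 4
  next 2 bits -> l2_idx = 0
  bottom 5 bits -> offset = 9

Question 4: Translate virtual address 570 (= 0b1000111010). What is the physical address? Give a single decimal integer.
Answer: 3002

Derivation:
vaddr = 570 = 0b1000111010
Split: l1_idx=4, l2_idx=1, offset=26
L1[4] = 0
L2[0][1] = 93
paddr = 93 * 32 + 26 = 3002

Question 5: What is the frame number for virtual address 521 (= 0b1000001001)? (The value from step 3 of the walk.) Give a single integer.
vaddr = 521: l1_idx=4, l2_idx=0
L1[4] = 0; L2[0][0] = 39

Answer: 39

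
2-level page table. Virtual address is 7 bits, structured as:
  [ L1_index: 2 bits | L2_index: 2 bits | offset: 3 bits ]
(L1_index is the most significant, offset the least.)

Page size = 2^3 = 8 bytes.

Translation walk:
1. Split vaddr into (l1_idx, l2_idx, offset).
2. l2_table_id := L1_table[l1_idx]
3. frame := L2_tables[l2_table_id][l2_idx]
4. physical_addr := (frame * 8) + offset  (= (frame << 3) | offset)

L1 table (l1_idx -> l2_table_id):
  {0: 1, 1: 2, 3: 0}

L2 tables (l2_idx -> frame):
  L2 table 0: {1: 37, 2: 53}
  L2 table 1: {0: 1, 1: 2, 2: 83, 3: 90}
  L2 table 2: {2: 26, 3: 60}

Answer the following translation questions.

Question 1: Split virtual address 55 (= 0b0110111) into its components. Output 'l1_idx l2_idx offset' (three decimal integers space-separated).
vaddr = 55 = 0b0110111
  top 2 bits -> l1_idx = 1
  next 2 bits -> l2_idx = 2
  bottom 3 bits -> offset = 7

Answer: 1 2 7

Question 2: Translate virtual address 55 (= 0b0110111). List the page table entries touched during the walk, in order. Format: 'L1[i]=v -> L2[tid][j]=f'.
Answer: L1[1]=2 -> L2[2][2]=26

Derivation:
vaddr = 55 = 0b0110111
Split: l1_idx=1, l2_idx=2, offset=7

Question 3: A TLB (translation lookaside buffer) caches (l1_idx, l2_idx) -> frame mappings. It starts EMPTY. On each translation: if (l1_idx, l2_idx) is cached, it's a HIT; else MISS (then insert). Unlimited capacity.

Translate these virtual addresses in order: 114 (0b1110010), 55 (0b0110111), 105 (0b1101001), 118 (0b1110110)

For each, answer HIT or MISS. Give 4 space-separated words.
Answer: MISS MISS MISS HIT

Derivation:
vaddr=114: (3,2) not in TLB -> MISS, insert
vaddr=55: (1,2) not in TLB -> MISS, insert
vaddr=105: (3,1) not in TLB -> MISS, insert
vaddr=118: (3,2) in TLB -> HIT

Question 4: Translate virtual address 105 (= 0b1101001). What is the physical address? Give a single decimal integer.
vaddr = 105 = 0b1101001
Split: l1_idx=3, l2_idx=1, offset=1
L1[3] = 0
L2[0][1] = 37
paddr = 37 * 8 + 1 = 297

Answer: 297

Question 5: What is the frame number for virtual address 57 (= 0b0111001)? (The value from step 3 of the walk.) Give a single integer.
vaddr = 57: l1_idx=1, l2_idx=3
L1[1] = 2; L2[2][3] = 60

Answer: 60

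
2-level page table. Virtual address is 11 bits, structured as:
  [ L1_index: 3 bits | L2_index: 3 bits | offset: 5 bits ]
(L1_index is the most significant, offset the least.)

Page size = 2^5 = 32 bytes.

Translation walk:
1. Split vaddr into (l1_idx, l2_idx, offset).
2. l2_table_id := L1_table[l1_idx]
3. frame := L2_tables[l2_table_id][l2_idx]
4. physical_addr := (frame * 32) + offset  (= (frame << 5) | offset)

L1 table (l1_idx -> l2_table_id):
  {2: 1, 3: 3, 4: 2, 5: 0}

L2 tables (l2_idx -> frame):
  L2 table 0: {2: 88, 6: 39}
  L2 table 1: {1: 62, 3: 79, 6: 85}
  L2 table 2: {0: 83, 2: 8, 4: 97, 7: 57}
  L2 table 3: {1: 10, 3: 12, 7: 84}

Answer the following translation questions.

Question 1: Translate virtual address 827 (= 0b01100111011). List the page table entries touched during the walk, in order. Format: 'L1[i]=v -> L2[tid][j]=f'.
Answer: L1[3]=3 -> L2[3][1]=10

Derivation:
vaddr = 827 = 0b01100111011
Split: l1_idx=3, l2_idx=1, offset=27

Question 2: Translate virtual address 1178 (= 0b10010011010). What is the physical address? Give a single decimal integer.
vaddr = 1178 = 0b10010011010
Split: l1_idx=4, l2_idx=4, offset=26
L1[4] = 2
L2[2][4] = 97
paddr = 97 * 32 + 26 = 3130

Answer: 3130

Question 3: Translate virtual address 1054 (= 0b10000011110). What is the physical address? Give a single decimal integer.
Answer: 2686

Derivation:
vaddr = 1054 = 0b10000011110
Split: l1_idx=4, l2_idx=0, offset=30
L1[4] = 2
L2[2][0] = 83
paddr = 83 * 32 + 30 = 2686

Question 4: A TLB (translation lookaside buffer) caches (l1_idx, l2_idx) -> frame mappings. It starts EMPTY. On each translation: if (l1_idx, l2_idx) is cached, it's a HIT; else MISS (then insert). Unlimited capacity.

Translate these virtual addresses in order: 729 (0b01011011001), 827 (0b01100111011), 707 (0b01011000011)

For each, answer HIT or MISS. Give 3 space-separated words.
Answer: MISS MISS HIT

Derivation:
vaddr=729: (2,6) not in TLB -> MISS, insert
vaddr=827: (3,1) not in TLB -> MISS, insert
vaddr=707: (2,6) in TLB -> HIT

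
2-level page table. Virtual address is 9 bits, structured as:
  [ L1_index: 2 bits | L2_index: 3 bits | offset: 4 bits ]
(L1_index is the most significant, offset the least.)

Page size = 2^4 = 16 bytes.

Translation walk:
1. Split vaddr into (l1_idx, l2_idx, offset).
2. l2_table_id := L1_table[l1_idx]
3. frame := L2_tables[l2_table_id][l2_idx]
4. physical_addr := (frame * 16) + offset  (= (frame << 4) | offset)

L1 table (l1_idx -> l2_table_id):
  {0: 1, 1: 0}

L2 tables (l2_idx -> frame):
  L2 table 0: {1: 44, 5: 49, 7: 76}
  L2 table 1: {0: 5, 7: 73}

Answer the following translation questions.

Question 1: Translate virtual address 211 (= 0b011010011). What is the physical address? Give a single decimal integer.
Answer: 787

Derivation:
vaddr = 211 = 0b011010011
Split: l1_idx=1, l2_idx=5, offset=3
L1[1] = 0
L2[0][5] = 49
paddr = 49 * 16 + 3 = 787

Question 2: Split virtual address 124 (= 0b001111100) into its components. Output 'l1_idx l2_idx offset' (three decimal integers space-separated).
Answer: 0 7 12

Derivation:
vaddr = 124 = 0b001111100
  top 2 bits -> l1_idx = 0
  next 3 bits -> l2_idx = 7
  bottom 4 bits -> offset = 12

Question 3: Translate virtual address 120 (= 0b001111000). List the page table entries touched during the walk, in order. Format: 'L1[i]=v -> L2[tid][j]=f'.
Answer: L1[0]=1 -> L2[1][7]=73

Derivation:
vaddr = 120 = 0b001111000
Split: l1_idx=0, l2_idx=7, offset=8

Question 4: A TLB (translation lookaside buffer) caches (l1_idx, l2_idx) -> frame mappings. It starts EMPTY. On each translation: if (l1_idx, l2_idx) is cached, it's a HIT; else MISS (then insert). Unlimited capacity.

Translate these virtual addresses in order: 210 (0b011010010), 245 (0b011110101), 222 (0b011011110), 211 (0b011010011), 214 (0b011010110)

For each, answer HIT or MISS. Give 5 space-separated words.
vaddr=210: (1,5) not in TLB -> MISS, insert
vaddr=245: (1,7) not in TLB -> MISS, insert
vaddr=222: (1,5) in TLB -> HIT
vaddr=211: (1,5) in TLB -> HIT
vaddr=214: (1,5) in TLB -> HIT

Answer: MISS MISS HIT HIT HIT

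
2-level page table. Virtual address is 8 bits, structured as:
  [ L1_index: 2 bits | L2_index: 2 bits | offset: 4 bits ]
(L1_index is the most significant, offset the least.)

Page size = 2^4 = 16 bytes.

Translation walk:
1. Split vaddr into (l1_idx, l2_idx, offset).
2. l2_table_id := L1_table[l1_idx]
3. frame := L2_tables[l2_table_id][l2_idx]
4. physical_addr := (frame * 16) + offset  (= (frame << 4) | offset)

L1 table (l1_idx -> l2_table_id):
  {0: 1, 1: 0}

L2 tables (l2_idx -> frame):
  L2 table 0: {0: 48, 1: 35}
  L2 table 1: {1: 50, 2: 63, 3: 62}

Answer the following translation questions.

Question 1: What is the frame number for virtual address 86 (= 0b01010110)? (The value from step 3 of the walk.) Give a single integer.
vaddr = 86: l1_idx=1, l2_idx=1
L1[1] = 0; L2[0][1] = 35

Answer: 35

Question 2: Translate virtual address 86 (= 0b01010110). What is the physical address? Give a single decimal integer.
Answer: 566

Derivation:
vaddr = 86 = 0b01010110
Split: l1_idx=1, l2_idx=1, offset=6
L1[1] = 0
L2[0][1] = 35
paddr = 35 * 16 + 6 = 566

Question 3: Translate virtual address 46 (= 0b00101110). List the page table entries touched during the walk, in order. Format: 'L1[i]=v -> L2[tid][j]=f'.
vaddr = 46 = 0b00101110
Split: l1_idx=0, l2_idx=2, offset=14

Answer: L1[0]=1 -> L2[1][2]=63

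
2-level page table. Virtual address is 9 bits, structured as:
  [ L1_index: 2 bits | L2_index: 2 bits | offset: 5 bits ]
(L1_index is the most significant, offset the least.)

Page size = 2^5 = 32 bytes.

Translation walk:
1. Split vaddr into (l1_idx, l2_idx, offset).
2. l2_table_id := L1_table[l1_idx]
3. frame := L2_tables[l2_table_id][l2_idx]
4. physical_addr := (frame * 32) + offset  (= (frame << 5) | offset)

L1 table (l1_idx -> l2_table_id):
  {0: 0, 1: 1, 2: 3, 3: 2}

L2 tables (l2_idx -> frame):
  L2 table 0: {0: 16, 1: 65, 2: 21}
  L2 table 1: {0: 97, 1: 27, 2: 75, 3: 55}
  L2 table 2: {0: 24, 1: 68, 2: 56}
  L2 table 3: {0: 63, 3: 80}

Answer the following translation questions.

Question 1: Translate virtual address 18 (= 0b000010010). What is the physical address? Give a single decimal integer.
vaddr = 18 = 0b000010010
Split: l1_idx=0, l2_idx=0, offset=18
L1[0] = 0
L2[0][0] = 16
paddr = 16 * 32 + 18 = 530

Answer: 530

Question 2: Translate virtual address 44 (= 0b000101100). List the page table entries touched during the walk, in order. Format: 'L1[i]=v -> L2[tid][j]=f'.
Answer: L1[0]=0 -> L2[0][1]=65

Derivation:
vaddr = 44 = 0b000101100
Split: l1_idx=0, l2_idx=1, offset=12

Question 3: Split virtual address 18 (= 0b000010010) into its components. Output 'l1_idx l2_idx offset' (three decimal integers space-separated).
Answer: 0 0 18

Derivation:
vaddr = 18 = 0b000010010
  top 2 bits -> l1_idx = 0
  next 2 bits -> l2_idx = 0
  bottom 5 bits -> offset = 18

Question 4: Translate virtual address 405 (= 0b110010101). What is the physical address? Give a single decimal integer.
Answer: 789

Derivation:
vaddr = 405 = 0b110010101
Split: l1_idx=3, l2_idx=0, offset=21
L1[3] = 2
L2[2][0] = 24
paddr = 24 * 32 + 21 = 789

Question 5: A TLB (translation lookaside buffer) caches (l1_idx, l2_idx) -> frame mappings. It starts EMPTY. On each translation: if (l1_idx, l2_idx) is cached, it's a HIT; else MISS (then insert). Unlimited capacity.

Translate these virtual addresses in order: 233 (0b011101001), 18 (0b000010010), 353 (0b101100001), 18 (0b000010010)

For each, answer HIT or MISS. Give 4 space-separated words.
Answer: MISS MISS MISS HIT

Derivation:
vaddr=233: (1,3) not in TLB -> MISS, insert
vaddr=18: (0,0) not in TLB -> MISS, insert
vaddr=353: (2,3) not in TLB -> MISS, insert
vaddr=18: (0,0) in TLB -> HIT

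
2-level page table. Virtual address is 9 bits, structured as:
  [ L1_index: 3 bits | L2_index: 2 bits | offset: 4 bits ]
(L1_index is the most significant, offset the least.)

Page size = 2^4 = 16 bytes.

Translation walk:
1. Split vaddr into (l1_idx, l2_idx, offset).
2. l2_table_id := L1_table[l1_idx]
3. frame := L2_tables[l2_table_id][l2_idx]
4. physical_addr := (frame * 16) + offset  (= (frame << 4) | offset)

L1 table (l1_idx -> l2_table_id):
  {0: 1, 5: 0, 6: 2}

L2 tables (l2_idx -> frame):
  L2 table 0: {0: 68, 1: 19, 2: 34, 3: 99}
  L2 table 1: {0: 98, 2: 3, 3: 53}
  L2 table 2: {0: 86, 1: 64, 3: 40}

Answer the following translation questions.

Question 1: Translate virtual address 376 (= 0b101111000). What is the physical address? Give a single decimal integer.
Answer: 1592

Derivation:
vaddr = 376 = 0b101111000
Split: l1_idx=5, l2_idx=3, offset=8
L1[5] = 0
L2[0][3] = 99
paddr = 99 * 16 + 8 = 1592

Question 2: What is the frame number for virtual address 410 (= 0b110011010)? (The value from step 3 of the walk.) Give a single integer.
Answer: 64

Derivation:
vaddr = 410: l1_idx=6, l2_idx=1
L1[6] = 2; L2[2][1] = 64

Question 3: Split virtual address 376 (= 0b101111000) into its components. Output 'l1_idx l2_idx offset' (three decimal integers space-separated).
vaddr = 376 = 0b101111000
  top 3 bits -> l1_idx = 5
  next 2 bits -> l2_idx = 3
  bottom 4 bits -> offset = 8

Answer: 5 3 8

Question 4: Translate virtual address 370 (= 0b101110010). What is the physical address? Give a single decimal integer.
Answer: 1586

Derivation:
vaddr = 370 = 0b101110010
Split: l1_idx=5, l2_idx=3, offset=2
L1[5] = 0
L2[0][3] = 99
paddr = 99 * 16 + 2 = 1586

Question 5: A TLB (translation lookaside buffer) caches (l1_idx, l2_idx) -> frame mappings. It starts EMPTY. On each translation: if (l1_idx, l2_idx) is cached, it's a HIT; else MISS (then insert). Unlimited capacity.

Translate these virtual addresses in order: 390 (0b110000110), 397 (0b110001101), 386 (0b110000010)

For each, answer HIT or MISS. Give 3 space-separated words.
vaddr=390: (6,0) not in TLB -> MISS, insert
vaddr=397: (6,0) in TLB -> HIT
vaddr=386: (6,0) in TLB -> HIT

Answer: MISS HIT HIT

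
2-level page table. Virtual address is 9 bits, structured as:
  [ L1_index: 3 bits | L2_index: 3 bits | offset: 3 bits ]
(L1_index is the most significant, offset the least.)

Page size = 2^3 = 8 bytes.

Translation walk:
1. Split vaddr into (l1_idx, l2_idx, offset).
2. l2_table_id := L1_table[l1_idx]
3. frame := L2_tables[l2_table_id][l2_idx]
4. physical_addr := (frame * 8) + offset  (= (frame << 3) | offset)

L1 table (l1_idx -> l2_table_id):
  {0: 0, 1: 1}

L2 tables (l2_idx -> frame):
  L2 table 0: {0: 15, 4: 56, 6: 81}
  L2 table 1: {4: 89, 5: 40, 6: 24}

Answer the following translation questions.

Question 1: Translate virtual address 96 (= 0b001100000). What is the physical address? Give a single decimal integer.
vaddr = 96 = 0b001100000
Split: l1_idx=1, l2_idx=4, offset=0
L1[1] = 1
L2[1][4] = 89
paddr = 89 * 8 + 0 = 712

Answer: 712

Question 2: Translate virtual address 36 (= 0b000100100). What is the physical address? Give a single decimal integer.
vaddr = 36 = 0b000100100
Split: l1_idx=0, l2_idx=4, offset=4
L1[0] = 0
L2[0][4] = 56
paddr = 56 * 8 + 4 = 452

Answer: 452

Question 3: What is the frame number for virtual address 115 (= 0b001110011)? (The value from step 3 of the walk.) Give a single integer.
Answer: 24

Derivation:
vaddr = 115: l1_idx=1, l2_idx=6
L1[1] = 1; L2[1][6] = 24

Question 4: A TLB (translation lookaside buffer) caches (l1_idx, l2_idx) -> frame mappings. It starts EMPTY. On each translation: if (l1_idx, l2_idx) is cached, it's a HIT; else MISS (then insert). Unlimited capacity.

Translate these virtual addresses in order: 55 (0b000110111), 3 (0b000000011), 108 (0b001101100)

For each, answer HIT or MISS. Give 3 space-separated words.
vaddr=55: (0,6) not in TLB -> MISS, insert
vaddr=3: (0,0) not in TLB -> MISS, insert
vaddr=108: (1,5) not in TLB -> MISS, insert

Answer: MISS MISS MISS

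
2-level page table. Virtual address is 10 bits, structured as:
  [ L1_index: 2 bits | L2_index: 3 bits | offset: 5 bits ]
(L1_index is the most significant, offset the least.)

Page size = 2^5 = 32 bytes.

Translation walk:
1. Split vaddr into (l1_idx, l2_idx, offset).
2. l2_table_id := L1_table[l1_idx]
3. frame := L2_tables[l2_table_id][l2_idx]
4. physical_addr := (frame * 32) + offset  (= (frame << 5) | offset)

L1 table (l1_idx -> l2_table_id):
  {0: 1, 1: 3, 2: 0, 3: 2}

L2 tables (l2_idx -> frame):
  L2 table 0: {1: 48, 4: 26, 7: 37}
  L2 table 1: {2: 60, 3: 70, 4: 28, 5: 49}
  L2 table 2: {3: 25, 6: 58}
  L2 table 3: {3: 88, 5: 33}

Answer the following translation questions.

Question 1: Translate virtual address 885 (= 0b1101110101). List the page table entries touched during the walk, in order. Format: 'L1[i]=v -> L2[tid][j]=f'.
vaddr = 885 = 0b1101110101
Split: l1_idx=3, l2_idx=3, offset=21

Answer: L1[3]=2 -> L2[2][3]=25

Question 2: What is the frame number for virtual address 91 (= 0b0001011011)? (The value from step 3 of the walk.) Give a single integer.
Answer: 60

Derivation:
vaddr = 91: l1_idx=0, l2_idx=2
L1[0] = 1; L2[1][2] = 60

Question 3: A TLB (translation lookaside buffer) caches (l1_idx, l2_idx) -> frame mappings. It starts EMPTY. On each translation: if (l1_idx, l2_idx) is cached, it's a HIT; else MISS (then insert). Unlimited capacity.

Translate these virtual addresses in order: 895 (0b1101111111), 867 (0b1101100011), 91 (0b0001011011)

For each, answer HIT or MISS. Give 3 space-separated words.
vaddr=895: (3,3) not in TLB -> MISS, insert
vaddr=867: (3,3) in TLB -> HIT
vaddr=91: (0,2) not in TLB -> MISS, insert

Answer: MISS HIT MISS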